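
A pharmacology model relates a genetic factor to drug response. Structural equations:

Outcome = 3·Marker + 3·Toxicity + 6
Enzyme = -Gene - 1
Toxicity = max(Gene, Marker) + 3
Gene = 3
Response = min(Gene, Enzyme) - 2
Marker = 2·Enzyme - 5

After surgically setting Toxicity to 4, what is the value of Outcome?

The intervention breaks the incoming arrows to Toxicity: Toxicity = max(Gene, Marker) + 3 no longer applies, and Toxicity = 4.
Enzyme = -Gene - 1  [with Gene=3]  = -4
Marker = 2·Enzyme - 5  [with Enzyme=-4]  = -13
Outcome = 3·Marker + 3·Toxicity + 6  [with Marker=-13, Toxicity=4]  = -21

-21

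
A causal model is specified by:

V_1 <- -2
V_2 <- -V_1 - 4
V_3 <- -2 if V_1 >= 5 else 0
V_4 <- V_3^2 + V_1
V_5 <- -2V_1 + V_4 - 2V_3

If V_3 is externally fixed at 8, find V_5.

50

do(V_3=8) replaces the equation V_3 <- -2 if V_1 >= 5 else 0 with the constant V_3 = 8.
V_4 = V_3^2 + V_1  [with V_3=8, V_1=-2]  = 62
V_5 = -2V_1 + V_4 - 2V_3  [with V_1=-2, V_4=62, V_3=8]  = 50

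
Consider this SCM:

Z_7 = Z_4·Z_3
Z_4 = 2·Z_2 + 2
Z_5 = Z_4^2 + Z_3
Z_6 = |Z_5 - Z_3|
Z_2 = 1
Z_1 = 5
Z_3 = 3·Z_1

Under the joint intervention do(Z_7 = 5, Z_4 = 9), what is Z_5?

96

Under do(Z_7 = 5, Z_4 = 9), each intervened variable's structural equation is replaced by its fixed value.
Z_3 = 3·Z_1  [with Z_1=5]  = 15
Z_5 = Z_4^2 + Z_3  [with Z_4=9, Z_3=15]  = 96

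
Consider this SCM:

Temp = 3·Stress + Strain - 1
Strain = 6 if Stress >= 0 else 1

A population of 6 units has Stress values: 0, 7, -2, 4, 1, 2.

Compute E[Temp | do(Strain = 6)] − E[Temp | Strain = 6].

Every unit gets Strain=6 under the intervention. Temp values become 5, 26, -1, 17, 8, 11; E[Temp|do(Strain=6)] = 11.
Conditioning on Strain=6 selects the 5 unit(s) with Stress ∈ {0, 7, 4, 1, 2}. Their Temp values: 5, 26, 17, 8, 11. Mean = 13.4.
Difference = 11 − 13.4 = -2.4.

-2.4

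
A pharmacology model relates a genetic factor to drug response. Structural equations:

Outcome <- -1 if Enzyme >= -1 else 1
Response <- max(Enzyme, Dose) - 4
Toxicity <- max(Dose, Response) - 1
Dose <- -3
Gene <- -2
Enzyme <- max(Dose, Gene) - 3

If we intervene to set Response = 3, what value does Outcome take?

Under do(Response=3), the mechanism Response <- max(Enzyme, Dose) - 4 is discarded; Response is fixed at 3.
Since Outcome is not a descendant of the intervened variable, it is unaffected.
Enzyme = max(Dose, Gene) - 3  [with Dose=-3, Gene=-2]  = -5
Outcome = -1 if Enzyme >= -1 else 1  [with Enzyme=-5]  = 1

1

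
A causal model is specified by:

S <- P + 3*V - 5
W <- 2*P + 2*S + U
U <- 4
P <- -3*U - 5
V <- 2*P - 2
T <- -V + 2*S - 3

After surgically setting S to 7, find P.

The intervention breaks the incoming arrows to S: S <- P + 3*V - 5 no longer applies, and S = 7.
Since P is not a descendant of the intervened variable, it is unaffected.
P = -3*U - 5  [with U=4]  = -17

-17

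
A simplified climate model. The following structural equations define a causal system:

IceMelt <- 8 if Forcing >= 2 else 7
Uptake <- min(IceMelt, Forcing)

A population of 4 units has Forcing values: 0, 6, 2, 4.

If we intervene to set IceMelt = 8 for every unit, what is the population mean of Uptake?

3

The intervention sets IceMelt=8 in all 4 units regardless of Forcing. Recomputing Uptake per unit gives 0, 6, 2, 4; average 3.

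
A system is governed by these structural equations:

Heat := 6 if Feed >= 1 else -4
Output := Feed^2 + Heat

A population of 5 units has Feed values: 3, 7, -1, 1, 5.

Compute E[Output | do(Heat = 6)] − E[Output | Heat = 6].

Under do(Heat=6), Heat's equation is replaced by Heat=6 for every unit. Per-unit Output: 15, 55, 7, 7, 31. Mean = 23.
Observing Heat=6 restricts to units where Heat's equation naturally yields 6: Feed ∈ {3, 7, 1, 5}. In that subpopulation Output = 15, 55, 7, 31, mean 27.
Difference = 23 − 27 = -4.

-4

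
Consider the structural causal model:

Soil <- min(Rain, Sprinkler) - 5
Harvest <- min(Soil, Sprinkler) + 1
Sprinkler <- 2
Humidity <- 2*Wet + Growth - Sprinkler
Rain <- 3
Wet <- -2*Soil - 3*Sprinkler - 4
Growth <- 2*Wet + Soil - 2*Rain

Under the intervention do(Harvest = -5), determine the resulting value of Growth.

The intervention breaks the incoming arrows to Harvest: Harvest <- min(Soil, Sprinkler) + 1 no longer applies, and Harvest = -5.
Growth is not downstream of the intervention, so its value is determined by the original equations.
Soil = min(Rain, Sprinkler) - 5  [with Rain=3, Sprinkler=2]  = -3
Wet = -2*Soil - 3*Sprinkler - 4  [with Soil=-3, Sprinkler=2]  = -4
Growth = 2*Wet + Soil - 2*Rain  [with Wet=-4, Soil=-3, Rain=3]  = -17

-17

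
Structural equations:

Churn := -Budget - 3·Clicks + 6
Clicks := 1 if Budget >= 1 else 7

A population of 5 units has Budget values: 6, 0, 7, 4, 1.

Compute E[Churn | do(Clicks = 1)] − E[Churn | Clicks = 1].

The intervention sets Clicks=1 in all 5 units regardless of Budget. Recomputing Churn per unit gives -3, 3, -4, -1, 2; average -0.6.
Observing Clicks=1 restricts to units where Clicks's equation naturally yields 1: Budget ∈ {6, 7, 4, 1}. In that subpopulation Churn = -3, -4, -1, 2, mean -1.5.
Difference = -0.6 − (-1.5) = 0.9.

0.9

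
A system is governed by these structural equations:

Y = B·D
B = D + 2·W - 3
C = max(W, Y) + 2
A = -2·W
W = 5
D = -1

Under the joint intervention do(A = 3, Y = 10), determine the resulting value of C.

12

Setting A = 3, Y = 10 by intervention discards those variables' equations.
C = max(W, Y) + 2  [with W=5, Y=10]  = 12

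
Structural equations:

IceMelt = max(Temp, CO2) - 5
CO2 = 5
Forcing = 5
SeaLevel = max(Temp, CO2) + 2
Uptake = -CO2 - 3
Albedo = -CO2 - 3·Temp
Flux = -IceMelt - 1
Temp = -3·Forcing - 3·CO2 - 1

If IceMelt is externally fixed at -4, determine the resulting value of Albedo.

Intervening sets IceMelt = -4 and removes its equation (IceMelt = max(Temp, CO2) - 5).
No directed path runs from IceMelt to Albedo, so Albedo keeps its natural value.
Temp = -3·Forcing - 3·CO2 - 1  [with Forcing=5, CO2=5]  = -31
Albedo = -CO2 - 3·Temp  [with CO2=5, Temp=-31]  = 88

88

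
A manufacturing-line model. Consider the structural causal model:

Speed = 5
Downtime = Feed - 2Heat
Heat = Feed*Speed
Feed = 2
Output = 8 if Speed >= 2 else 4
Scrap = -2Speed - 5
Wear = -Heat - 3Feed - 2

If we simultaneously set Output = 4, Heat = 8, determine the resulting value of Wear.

-16

Under do(Output = 4, Heat = 8), each intervened variable's structural equation is replaced by its fixed value.
Wear = -Heat - 3Feed - 2  [with Heat=8, Feed=2]  = -16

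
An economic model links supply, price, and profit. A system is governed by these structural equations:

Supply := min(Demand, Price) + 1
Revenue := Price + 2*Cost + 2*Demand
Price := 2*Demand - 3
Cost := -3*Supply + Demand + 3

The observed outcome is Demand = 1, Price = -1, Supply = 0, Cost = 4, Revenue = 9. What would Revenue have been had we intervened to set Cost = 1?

3

Intervening sets Cost = 1 and removes its equation (Cost := -3*Supply + Demand + 3).
Price = 2*Demand - 3  [with Demand=1]  = -1
Revenue = Price + 2*Cost + 2*Demand  [with Price=-1, Cost=1, Demand=1]  = 3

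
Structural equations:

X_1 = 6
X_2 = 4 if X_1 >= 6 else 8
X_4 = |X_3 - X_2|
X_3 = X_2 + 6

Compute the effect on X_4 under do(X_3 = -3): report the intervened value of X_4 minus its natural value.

The intervention breaks the incoming arrows to X_3: X_3 = X_2 + 6 no longer applies, and X_3 = -3.
X_2 = 4 if X_1 >= 6 else 8  [with X_1=6]  = 4
X_4 = |X_3 - X_2|  [with X_3=-3, X_2=4]  = 7
Without intervention: X_2 = 4 if X_1 >= 6 else 8  [with X_1=6]  = 4; X_3 = X_2 + 6  [with X_2=4]  = 10; X_4 = |X_3 - X_2|  [with X_3=10, X_2=4]  = 6.
Change = 7 − 6 = 1.

1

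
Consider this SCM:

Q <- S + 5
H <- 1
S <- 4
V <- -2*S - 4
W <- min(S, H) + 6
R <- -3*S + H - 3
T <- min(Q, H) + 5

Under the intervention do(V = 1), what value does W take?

7

Under do(V=1), the mechanism V <- -2*S - 4 is discarded; V is fixed at 1.
Since W is not a descendant of the intervened variable, it is unaffected.
W = min(S, H) + 6  [with S=4, H=1]  = 7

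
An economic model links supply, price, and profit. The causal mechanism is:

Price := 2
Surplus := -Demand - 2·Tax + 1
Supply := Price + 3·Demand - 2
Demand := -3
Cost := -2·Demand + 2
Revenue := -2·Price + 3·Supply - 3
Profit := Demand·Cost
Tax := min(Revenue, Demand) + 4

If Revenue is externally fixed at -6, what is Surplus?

8

do(Revenue=-6) replaces the equation Revenue := -2·Price + 3·Supply - 3 with the constant Revenue = -6.
Tax = min(Revenue, Demand) + 4  [with Revenue=-6, Demand=-3]  = -2
Surplus = -Demand - 2·Tax + 1  [with Demand=-3, Tax=-2]  = 8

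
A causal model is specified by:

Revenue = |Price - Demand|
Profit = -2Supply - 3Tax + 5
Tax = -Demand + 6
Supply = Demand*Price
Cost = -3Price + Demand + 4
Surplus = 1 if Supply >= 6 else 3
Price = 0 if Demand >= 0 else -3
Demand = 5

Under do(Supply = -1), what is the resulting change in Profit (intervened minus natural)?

2

The intervention breaks the incoming arrows to Supply: Supply = Demand*Price no longer applies, and Supply = -1.
Tax = -Demand + 6  [with Demand=5]  = 1
Profit = -2Supply - 3Tax + 5  [with Supply=-1, Tax=1]  = 4
Without intervention: Price = 0 if Demand >= 0 else -3  [with Demand=5]  = 0; Supply = Demand*Price  [with Demand=5, Price=0]  = 0; Tax = -Demand + 6  [with Demand=5]  = 1; Profit = -2Supply - 3Tax + 5  [with Supply=0, Tax=1]  = 2.
Change = 4 − 2 = 2.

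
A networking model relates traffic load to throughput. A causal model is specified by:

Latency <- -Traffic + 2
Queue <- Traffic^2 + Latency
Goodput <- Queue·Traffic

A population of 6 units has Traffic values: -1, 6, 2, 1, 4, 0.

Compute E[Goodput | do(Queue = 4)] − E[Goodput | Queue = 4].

The intervention sets Queue=4 in all 6 units regardless of Traffic. Recomputing Goodput per unit gives -4, 24, 8, 4, 16, 0; average 8.
Conditioning on Queue=4 selects the 2 unit(s) with Traffic ∈ {-1, 2}. Their Goodput values: -4, 8. Mean = 2.
Difference = 8 − 2 = 6.

6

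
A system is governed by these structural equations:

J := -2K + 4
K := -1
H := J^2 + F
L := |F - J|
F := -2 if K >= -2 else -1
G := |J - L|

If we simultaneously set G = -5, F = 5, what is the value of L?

Under do(G = -5, F = 5), each intervened variable's structural equation is replaced by its fixed value.
J = -2K + 4  [with K=-1]  = 6
L = |F - J|  [with F=5, J=6]  = 1

1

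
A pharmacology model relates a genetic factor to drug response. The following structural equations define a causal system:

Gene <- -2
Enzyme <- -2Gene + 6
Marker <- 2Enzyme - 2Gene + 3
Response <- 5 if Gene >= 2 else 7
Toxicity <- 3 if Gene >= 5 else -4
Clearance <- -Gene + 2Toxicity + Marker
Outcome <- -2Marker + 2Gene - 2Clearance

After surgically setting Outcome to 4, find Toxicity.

-4

The intervention breaks the incoming arrows to Outcome: Outcome <- -2Marker + 2Gene - 2Clearance no longer applies, and Outcome = 4.
Toxicity is not downstream of the intervention, so its value is determined by the original equations.
Toxicity = 3 if Gene >= 5 else -4  [with Gene=-2]  = -4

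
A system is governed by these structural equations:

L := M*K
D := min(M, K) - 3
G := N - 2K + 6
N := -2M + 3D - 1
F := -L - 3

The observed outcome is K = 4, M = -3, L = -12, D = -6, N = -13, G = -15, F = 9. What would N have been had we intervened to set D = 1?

Intervening sets D = 1 and removes its equation (D := min(M, K) - 3).
N = -2M + 3D - 1  [with M=-3, D=1]  = 8

8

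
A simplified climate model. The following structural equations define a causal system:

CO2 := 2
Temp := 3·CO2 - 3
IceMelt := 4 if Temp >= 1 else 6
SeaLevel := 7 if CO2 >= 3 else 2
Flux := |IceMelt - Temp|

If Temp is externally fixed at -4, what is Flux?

do(Temp=-4) replaces the equation Temp := 3·CO2 - 3 with the constant Temp = -4.
IceMelt = 4 if Temp >= 1 else 6  [with Temp=-4]  = 6
Flux = |IceMelt - Temp|  [with IceMelt=6, Temp=-4]  = 10

10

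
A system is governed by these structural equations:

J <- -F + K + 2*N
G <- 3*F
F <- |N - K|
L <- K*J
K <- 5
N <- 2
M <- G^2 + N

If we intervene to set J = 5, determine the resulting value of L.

The intervention breaks the incoming arrows to J: J <- -F + K + 2*N no longer applies, and J = 5.
L = K*J  [with K=5, J=5]  = 25

25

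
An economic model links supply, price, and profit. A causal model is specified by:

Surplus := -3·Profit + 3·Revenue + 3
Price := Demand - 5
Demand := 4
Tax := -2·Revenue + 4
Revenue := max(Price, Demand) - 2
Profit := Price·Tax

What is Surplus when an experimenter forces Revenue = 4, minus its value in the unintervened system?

-6

The intervention breaks the incoming arrows to Revenue: Revenue := max(Price, Demand) - 2 no longer applies, and Revenue = 4.
Price = Demand - 5  [with Demand=4]  = -1
Tax = -2·Revenue + 4  [with Revenue=4]  = -4
Profit = Price·Tax  [with Price=-1, Tax=-4]  = 4
Surplus = -3·Profit + 3·Revenue + 3  [with Profit=4, Revenue=4]  = 3
Without intervention: Price = Demand - 5  [with Demand=4]  = -1; Revenue = max(Price, Demand) - 2  [with Price=-1, Demand=4]  = 2; Tax = -2·Revenue + 4  [with Revenue=2]  = 0; Profit = Price·Tax  [with Price=-1, Tax=0]  = 0; Surplus = -3·Profit + 3·Revenue + 3  [with Profit=0, Revenue=2]  = 9.
Change = 3 − 9 = -6.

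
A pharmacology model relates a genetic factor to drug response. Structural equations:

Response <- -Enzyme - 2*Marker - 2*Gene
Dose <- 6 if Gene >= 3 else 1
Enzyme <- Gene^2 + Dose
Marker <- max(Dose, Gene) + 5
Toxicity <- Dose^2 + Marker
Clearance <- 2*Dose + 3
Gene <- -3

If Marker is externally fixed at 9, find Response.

-22

Intervening sets Marker = 9 and removes its equation (Marker <- max(Dose, Gene) + 5).
Dose = 6 if Gene >= 3 else 1  [with Gene=-3]  = 1
Enzyme = Gene^2 + Dose  [with Gene=-3, Dose=1]  = 10
Response = -Enzyme - 2*Marker - 2*Gene  [with Enzyme=10, Marker=9, Gene=-3]  = -22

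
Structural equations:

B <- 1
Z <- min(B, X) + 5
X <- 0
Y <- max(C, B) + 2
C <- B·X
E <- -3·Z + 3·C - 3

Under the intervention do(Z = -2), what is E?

3

The intervention breaks the incoming arrows to Z: Z <- min(B, X) + 5 no longer applies, and Z = -2.
C = B·X  [with B=1, X=0]  = 0
E = -3·Z + 3·C - 3  [with Z=-2, C=0]  = 3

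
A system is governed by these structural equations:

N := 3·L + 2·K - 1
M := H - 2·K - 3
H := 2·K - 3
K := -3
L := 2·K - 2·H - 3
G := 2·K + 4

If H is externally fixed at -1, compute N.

-28

Under do(H=-1), the mechanism H := 2·K - 3 is discarded; H is fixed at -1.
L = 2·K - 2·H - 3  [with K=-3, H=-1]  = -7
N = 3·L + 2·K - 1  [with L=-7, K=-3]  = -28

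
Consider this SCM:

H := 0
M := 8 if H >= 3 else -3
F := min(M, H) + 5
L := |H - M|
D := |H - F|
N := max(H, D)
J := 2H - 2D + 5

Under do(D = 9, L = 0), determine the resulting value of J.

-13

Setting D = 9, L = 0 by intervention discards those variables' equations.
J = 2H - 2D + 5  [with H=0, D=9]  = -13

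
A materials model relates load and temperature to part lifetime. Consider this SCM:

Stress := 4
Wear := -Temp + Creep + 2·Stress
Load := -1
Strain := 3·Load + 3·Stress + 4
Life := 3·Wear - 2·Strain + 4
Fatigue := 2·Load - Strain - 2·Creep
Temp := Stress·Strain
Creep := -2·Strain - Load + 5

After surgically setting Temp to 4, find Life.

do(Temp=4) replaces the equation Temp := Stress·Strain with the constant Temp = 4.
Strain = 3·Load + 3·Stress + 4  [with Load=-1, Stress=4]  = 13
Creep = -2·Strain - Load + 5  [with Strain=13, Load=-1]  = -20
Wear = -Temp + Creep + 2·Stress  [with Temp=4, Creep=-20, Stress=4]  = -16
Life = 3·Wear - 2·Strain + 4  [with Wear=-16, Strain=13]  = -70

-70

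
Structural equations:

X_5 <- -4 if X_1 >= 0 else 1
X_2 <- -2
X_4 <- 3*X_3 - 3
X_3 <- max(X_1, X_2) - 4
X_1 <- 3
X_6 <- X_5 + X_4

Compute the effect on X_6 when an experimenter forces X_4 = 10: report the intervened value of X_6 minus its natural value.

16

Under do(X_4=10), the mechanism X_4 <- 3*X_3 - 3 is discarded; X_4 is fixed at 10.
X_5 = -4 if X_1 >= 0 else 1  [with X_1=3]  = -4
X_6 = X_5 + X_4  [with X_5=-4, X_4=10]  = 6
Without intervention: X_3 = max(X_1, X_2) - 4  [with X_1=3, X_2=-2]  = -1; X_4 = 3*X_3 - 3  [with X_3=-1]  = -6; X_5 = -4 if X_1 >= 0 else 1  [with X_1=3]  = -4; X_6 = X_5 + X_4  [with X_5=-4, X_4=-6]  = -10.
Change = 6 − (-10) = 16.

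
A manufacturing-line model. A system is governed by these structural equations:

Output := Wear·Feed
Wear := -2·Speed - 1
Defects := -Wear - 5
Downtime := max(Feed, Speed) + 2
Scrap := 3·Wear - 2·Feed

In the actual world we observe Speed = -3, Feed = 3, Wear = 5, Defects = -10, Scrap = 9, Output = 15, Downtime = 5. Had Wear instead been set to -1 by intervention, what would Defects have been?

-4

The intervention breaks the incoming arrows to Wear: Wear := -2·Speed - 1 no longer applies, and Wear = -1.
Defects = -Wear - 5  [with Wear=-1]  = -4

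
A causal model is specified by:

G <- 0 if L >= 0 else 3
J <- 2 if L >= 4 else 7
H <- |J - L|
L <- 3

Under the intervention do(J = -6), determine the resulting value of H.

9

The intervention breaks the incoming arrows to J: J <- 2 if L >= 4 else 7 no longer applies, and J = -6.
H = |J - L|  [with J=-6, L=3]  = 9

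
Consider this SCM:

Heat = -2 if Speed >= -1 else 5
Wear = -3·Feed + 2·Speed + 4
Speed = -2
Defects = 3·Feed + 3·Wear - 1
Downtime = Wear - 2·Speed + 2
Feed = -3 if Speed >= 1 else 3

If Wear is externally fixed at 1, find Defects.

11

Intervening sets Wear = 1 and removes its equation (Wear = -3·Feed + 2·Speed + 4).
Feed = -3 if Speed >= 1 else 3  [with Speed=-2]  = 3
Defects = 3·Feed + 3·Wear - 1  [with Feed=3, Wear=1]  = 11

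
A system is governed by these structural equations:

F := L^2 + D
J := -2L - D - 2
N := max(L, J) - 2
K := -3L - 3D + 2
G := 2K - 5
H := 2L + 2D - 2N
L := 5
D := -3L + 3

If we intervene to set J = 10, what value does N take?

do(J=10) replaces the equation J := -2L - D - 2 with the constant J = 10.
N = max(L, J) - 2  [with L=5, J=10]  = 8

8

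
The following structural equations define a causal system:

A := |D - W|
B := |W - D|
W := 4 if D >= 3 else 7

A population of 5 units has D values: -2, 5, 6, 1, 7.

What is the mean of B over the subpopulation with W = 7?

Conditioning on W=7 selects the 2 unit(s) with D ∈ {-2, 1}. Their B values: 9, 6. Mean = 7.5.

7.5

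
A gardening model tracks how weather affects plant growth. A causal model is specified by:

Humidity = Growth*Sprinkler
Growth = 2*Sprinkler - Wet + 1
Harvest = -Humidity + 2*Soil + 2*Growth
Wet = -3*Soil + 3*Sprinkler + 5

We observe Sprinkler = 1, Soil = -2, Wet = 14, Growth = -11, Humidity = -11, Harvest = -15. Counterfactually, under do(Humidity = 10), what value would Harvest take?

The intervention breaks the incoming arrows to Humidity: Humidity = Growth*Sprinkler no longer applies, and Humidity = 10.
Wet = -3*Soil + 3*Sprinkler + 5  [with Soil=-2, Sprinkler=1]  = 14
Growth = 2*Sprinkler - Wet + 1  [with Sprinkler=1, Wet=14]  = -11
Harvest = -Humidity + 2*Soil + 2*Growth  [with Humidity=10, Soil=-2, Growth=-11]  = -36

-36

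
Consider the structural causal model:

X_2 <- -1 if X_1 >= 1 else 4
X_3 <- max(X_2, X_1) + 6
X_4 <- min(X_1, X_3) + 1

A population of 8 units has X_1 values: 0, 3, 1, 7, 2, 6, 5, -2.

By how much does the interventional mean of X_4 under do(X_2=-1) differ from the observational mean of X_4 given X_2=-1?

Under do(X_2=-1), X_2's equation is replaced by X_2=-1 for every unit. Per-unit X_4: 1, 4, 2, 8, 3, 7, 6, -1. Mean = 3.75.
E[X_4|X_2=-1] averages over only the 6 units with X_2=-1 (X_1 = 3, 1, 7, 2, 6, 5): X_4 = 4, 2, 8, 3, 7, 6, mean 5.
Difference = 3.75 − 5 = -1.25.

-1.25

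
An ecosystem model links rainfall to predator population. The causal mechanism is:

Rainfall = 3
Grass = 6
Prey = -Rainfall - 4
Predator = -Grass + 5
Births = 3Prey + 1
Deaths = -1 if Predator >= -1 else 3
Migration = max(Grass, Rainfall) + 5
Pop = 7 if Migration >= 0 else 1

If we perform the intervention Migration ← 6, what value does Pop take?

do(Migration=6) replaces the equation Migration = max(Grass, Rainfall) + 5 with the constant Migration = 6.
Pop = 7 if Migration >= 0 else 1  [with Migration=6]  = 7

7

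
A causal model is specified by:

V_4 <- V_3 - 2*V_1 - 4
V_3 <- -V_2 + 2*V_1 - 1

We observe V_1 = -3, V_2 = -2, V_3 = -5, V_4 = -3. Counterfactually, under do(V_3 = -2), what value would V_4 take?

The intervention breaks the incoming arrows to V_3: V_3 <- -V_2 + 2*V_1 - 1 no longer applies, and V_3 = -2.
V_4 = V_3 - 2*V_1 - 4  [with V_3=-2, V_1=-3]  = 0

0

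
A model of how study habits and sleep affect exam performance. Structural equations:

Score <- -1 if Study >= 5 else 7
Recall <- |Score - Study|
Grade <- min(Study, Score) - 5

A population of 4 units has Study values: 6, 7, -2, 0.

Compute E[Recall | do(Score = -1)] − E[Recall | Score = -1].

-3.25

Under do(Score=-1), Score's equation is replaced by Score=-1 for every unit. Per-unit Recall: 7, 8, 1, 1. Mean = 4.25.
Conditioning on Score=-1 selects the 2 unit(s) with Study ∈ {6, 7}. Their Recall values: 7, 8. Mean = 7.5.
Difference = 4.25 − 7.5 = -3.25.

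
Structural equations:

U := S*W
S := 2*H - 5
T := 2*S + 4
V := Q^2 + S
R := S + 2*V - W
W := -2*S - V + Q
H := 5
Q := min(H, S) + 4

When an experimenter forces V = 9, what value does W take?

Intervening sets V = 9 and removes its equation (V := Q^2 + S).
S = 2*H - 5  [with H=5]  = 5
Q = min(H, S) + 4  [with H=5, S=5]  = 9
W = -2*S - V + Q  [with S=5, V=9, Q=9]  = -10

-10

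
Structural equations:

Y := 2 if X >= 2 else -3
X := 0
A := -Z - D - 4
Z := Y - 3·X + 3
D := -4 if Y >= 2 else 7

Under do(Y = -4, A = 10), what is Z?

Under do(Y = -4, A = 10), each intervened variable's structural equation is replaced by its fixed value.
Z = Y - 3·X + 3  [with Y=-4, X=0]  = -1

-1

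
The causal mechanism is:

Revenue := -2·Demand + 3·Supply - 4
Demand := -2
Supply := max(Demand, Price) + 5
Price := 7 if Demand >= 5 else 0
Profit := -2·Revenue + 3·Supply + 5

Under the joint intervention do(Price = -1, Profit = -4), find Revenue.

12

The joint intervention fixes Price = -1, Profit = -4, removing each variable's own equation.
Supply = max(Demand, Price) + 5  [with Demand=-2, Price=-1]  = 4
Revenue = -2·Demand + 3·Supply - 4  [with Demand=-2, Supply=4]  = 12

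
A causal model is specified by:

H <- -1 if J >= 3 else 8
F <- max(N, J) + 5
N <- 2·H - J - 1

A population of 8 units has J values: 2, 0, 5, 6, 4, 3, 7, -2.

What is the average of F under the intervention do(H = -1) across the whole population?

8.25

do(H=-1) breaks H's dependence on J. With H=-1 fixed, F across the units is 7, 5, 10, 11, 9, 8, 12, 4, mean 8.25.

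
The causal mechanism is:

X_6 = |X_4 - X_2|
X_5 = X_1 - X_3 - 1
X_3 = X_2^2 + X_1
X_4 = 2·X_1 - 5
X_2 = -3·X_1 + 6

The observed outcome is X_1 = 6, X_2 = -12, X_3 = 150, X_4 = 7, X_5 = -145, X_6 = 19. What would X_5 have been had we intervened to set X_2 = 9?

do(X_2=9) replaces the equation X_2 = -3·X_1 + 6 with the constant X_2 = 9.
X_3 = X_2^2 + X_1  [with X_2=9, X_1=6]  = 87
X_5 = X_1 - X_3 - 1  [with X_1=6, X_3=87]  = -82

-82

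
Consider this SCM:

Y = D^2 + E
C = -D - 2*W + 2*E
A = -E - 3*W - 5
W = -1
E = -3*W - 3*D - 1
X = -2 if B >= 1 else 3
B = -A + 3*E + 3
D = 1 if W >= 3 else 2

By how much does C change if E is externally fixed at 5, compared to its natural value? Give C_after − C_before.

The intervention breaks the incoming arrows to E: E = -3*W - 3*D - 1 no longer applies, and E = 5.
D = 1 if W >= 3 else 2  [with W=-1]  = 2
C = -D - 2*W + 2*E  [with D=2, W=-1, E=5]  = 10
Without intervention: D = 1 if W >= 3 else 2  [with W=-1]  = 2; E = -3*W - 3*D - 1  [with W=-1, D=2]  = -4; C = -D - 2*W + 2*E  [with D=2, W=-1, E=-4]  = -8.
Change = 10 − (-8) = 18.

18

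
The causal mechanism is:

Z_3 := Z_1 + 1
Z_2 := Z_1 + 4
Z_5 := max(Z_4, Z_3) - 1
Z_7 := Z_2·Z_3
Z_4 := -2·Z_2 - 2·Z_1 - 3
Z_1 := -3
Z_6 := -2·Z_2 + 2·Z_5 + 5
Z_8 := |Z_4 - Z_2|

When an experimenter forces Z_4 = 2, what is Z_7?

The intervention breaks the incoming arrows to Z_4: Z_4 := -2·Z_2 - 2·Z_1 - 3 no longer applies, and Z_4 = 2.
No directed path runs from Z_4 to Z_7, so Z_7 keeps its natural value.
Z_2 = Z_1 + 4  [with Z_1=-3]  = 1
Z_3 = Z_1 + 1  [with Z_1=-3]  = -2
Z_7 = Z_2·Z_3  [with Z_2=1, Z_3=-2]  = -2

-2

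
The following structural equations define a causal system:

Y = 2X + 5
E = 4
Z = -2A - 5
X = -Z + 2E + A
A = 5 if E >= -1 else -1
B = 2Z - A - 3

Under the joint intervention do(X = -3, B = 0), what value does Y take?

-1

The joint intervention fixes X = -3, B = 0, removing each variable's own equation.
Y = 2X + 5  [with X=-3]  = -1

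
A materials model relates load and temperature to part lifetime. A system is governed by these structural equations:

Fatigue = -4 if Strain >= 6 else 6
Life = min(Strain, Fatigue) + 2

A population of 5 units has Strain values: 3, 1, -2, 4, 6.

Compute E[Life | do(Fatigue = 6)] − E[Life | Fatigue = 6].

0.9

Every unit gets Fatigue=6 under the intervention. Life values become 5, 3, 0, 6, 8; E[Life|do(Fatigue=6)] = 4.4.
Observing Fatigue=6 restricts to units where Fatigue's equation naturally yields 6: Strain ∈ {3, 1, -2, 4}. In that subpopulation Life = 5, 3, 0, 6, mean 3.5.
Difference = 4.4 − 3.5 = 0.9.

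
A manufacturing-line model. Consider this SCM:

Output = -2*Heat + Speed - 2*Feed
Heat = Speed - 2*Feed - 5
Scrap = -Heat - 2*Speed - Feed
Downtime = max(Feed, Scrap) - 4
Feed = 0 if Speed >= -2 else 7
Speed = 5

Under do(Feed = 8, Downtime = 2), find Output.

21

Setting Feed = 8, Downtime = 2 by intervention discards those variables' equations.
Heat = Speed - 2*Feed - 5  [with Speed=5, Feed=8]  = -16
Output = -2*Heat + Speed - 2*Feed  [with Heat=-16, Speed=5, Feed=8]  = 21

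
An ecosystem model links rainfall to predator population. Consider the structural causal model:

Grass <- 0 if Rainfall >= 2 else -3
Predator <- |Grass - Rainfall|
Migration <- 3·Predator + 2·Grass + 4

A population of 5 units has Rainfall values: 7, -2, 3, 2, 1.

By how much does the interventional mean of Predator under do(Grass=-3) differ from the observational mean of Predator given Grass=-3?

Under do(Grass=-3), Grass's equation is replaced by Grass=-3 for every unit. Per-unit Predator: 10, 1, 6, 5, 4. Mean = 5.2.
Observing Grass=-3 restricts to units where Grass's equation naturally yields -3: Rainfall ∈ {-2, 1}. In that subpopulation Predator = 1, 4, mean 2.5.
Difference = 5.2 − 2.5 = 2.7.

2.7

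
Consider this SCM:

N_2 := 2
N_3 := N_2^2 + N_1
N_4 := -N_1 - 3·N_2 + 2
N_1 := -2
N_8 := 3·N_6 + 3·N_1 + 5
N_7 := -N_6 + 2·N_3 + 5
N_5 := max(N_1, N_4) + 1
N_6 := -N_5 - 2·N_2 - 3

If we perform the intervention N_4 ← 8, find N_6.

Under do(N_4=8), the mechanism N_4 := -N_1 - 3·N_2 + 2 is discarded; N_4 is fixed at 8.
N_5 = max(N_1, N_4) + 1  [with N_1=-2, N_4=8]  = 9
N_6 = -N_5 - 2·N_2 - 3  [with N_5=9, N_2=2]  = -16

-16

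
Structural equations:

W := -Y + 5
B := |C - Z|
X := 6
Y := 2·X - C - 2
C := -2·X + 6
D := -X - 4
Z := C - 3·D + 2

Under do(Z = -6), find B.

The intervention breaks the incoming arrows to Z: Z := C - 3·D + 2 no longer applies, and Z = -6.
C = -2·X + 6  [with X=6]  = -6
B = |C - Z|  [with C=-6, Z=-6]  = 0

0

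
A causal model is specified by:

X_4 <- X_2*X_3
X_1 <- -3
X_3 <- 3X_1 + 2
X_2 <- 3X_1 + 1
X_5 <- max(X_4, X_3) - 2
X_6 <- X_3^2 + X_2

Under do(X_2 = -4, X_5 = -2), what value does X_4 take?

The joint intervention fixes X_2 = -4, X_5 = -2, removing each variable's own equation.
X_3 = 3X_1 + 2  [with X_1=-3]  = -7
X_4 = X_2*X_3  [with X_2=-4, X_3=-7]  = 28

28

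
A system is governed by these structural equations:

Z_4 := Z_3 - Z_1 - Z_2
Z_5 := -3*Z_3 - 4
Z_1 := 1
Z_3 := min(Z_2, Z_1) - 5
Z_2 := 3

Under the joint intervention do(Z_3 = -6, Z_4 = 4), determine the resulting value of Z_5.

14

Setting Z_3 = -6, Z_4 = 4 by intervention discards those variables' equations.
Z_5 = -3*Z_3 - 4  [with Z_3=-6]  = 14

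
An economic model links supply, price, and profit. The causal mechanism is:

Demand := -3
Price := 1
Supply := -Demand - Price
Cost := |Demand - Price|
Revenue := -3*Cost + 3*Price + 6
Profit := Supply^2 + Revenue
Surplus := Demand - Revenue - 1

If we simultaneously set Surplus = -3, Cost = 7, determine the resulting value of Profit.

-8

Setting Surplus = -3, Cost = 7 by intervention discards those variables' equations.
Supply = -Demand - Price  [with Demand=-3, Price=1]  = 2
Revenue = -3*Cost + 3*Price + 6  [with Cost=7, Price=1]  = -12
Profit = Supply^2 + Revenue  [with Supply=2, Revenue=-12]  = -8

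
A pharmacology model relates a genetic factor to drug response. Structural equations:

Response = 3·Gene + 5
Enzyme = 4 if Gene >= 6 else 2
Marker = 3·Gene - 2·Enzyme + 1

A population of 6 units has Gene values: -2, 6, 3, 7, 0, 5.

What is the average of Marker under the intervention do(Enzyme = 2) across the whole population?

6.5

do(Enzyme=2) breaks Enzyme's dependence on Gene. With Enzyme=2 fixed, Marker across the units is -9, 15, 6, 18, -3, 12, mean 6.5.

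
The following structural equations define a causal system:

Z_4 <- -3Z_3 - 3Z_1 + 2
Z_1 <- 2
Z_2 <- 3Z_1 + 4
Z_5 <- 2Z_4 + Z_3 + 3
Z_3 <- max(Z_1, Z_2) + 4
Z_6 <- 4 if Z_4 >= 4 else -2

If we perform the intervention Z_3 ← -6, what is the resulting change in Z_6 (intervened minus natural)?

The intervention breaks the incoming arrows to Z_3: Z_3 <- max(Z_1, Z_2) + 4 no longer applies, and Z_3 = -6.
Z_4 = -3Z_3 - 3Z_1 + 2  [with Z_3=-6, Z_1=2]  = 14
Z_6 = 4 if Z_4 >= 4 else -2  [with Z_4=14]  = 4
Without intervention: Z_2 = 3Z_1 + 4  [with Z_1=2]  = 10; Z_3 = max(Z_1, Z_2) + 4  [with Z_1=2, Z_2=10]  = 14; Z_4 = -3Z_3 - 3Z_1 + 2  [with Z_3=14, Z_1=2]  = -46; Z_6 = 4 if Z_4 >= 4 else -2  [with Z_4=-46]  = -2.
Change = 4 − (-2) = 6.

6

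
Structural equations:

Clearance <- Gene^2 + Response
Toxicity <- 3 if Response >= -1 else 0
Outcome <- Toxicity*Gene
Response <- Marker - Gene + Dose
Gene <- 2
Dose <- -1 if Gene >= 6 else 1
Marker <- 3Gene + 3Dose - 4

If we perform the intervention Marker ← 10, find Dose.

Under do(Marker=10), the mechanism Marker <- 3Gene + 3Dose - 4 is discarded; Marker is fixed at 10.
Since Dose is not a descendant of the intervened variable, it is unaffected.
Dose = -1 if Gene >= 6 else 1  [with Gene=2]  = 1

1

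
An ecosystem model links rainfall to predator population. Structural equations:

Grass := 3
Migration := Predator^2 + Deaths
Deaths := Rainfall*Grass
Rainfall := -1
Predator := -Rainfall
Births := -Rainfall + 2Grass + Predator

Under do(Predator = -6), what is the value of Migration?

The intervention breaks the incoming arrows to Predator: Predator := -Rainfall no longer applies, and Predator = -6.
Deaths = Rainfall*Grass  [with Rainfall=-1, Grass=3]  = -3
Migration = Predator^2 + Deaths  [with Predator=-6, Deaths=-3]  = 33

33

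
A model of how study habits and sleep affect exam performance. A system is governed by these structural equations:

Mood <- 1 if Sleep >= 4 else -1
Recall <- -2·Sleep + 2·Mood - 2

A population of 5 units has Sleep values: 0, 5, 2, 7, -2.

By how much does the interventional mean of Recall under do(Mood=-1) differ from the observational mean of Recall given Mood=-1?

do(Mood=-1) breaks Mood's dependence on Sleep. With Mood=-1 fixed, Recall across the units is -4, -14, -8, -18, 0, mean -8.8.
E[Recall|Mood=-1] averages over only the 3 units with Mood=-1 (Sleep = 0, 2, -2): Recall = -4, -8, 0, mean -4.
Difference = -8.8 − (-4) = -4.8.

-4.8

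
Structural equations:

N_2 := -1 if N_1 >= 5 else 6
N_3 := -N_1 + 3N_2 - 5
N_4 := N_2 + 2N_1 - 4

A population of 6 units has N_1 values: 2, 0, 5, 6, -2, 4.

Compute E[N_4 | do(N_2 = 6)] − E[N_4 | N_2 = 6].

do(N_2=6) breaks N_2's dependence on N_1. With N_2=6 fixed, N_4 across the units is 6, 2, 12, 14, -2, 10, mean 7.
Observing N_2=6 restricts to units where N_2's equation naturally yields 6: N_1 ∈ {2, 0, -2, 4}. In that subpopulation N_4 = 6, 2, -2, 10, mean 4.
Difference = 7 − 4 = 3.

3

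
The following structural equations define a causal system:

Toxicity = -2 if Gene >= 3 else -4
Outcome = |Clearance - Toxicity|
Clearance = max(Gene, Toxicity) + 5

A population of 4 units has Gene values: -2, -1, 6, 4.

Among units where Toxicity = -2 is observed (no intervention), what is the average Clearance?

10

E[Clearance|Toxicity=-2] averages over only the 2 units with Toxicity=-2 (Gene = 6, 4): Clearance = 11, 9, mean 10.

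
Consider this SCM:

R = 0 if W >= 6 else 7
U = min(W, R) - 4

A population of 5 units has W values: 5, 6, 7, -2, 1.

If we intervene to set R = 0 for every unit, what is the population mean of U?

Under do(R=0), R's equation is replaced by R=0 for every unit. Per-unit U: -4, -4, -4, -6, -4. Mean = -4.4.

-4.4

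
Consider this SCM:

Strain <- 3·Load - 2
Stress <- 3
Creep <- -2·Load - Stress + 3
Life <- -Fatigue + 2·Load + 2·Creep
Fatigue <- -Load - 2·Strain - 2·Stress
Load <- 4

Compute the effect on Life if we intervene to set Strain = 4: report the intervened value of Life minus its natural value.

-12

The intervention breaks the incoming arrows to Strain: Strain <- 3·Load - 2 no longer applies, and Strain = 4.
Creep = -2·Load - Stress + 3  [with Load=4, Stress=3]  = -8
Fatigue = -Load - 2·Strain - 2·Stress  [with Load=4, Strain=4, Stress=3]  = -18
Life = -Fatigue + 2·Load + 2·Creep  [with Fatigue=-18, Load=4, Creep=-8]  = 10
Without intervention: Strain = 3·Load - 2  [with Load=4]  = 10; Creep = -2·Load - Stress + 3  [with Load=4, Stress=3]  = -8; Fatigue = -Load - 2·Strain - 2·Stress  [with Load=4, Strain=10, Stress=3]  = -30; Life = -Fatigue + 2·Load + 2·Creep  [with Fatigue=-30, Load=4, Creep=-8]  = 22.
Change = 10 − 22 = -12.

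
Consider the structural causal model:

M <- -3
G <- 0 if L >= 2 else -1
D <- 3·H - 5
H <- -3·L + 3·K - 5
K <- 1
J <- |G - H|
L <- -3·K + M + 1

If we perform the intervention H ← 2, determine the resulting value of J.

The intervention breaks the incoming arrows to H: H <- -3·L + 3·K - 5 no longer applies, and H = 2.
L = -3·K + M + 1  [with K=1, M=-3]  = -5
G = 0 if L >= 2 else -1  [with L=-5]  = -1
J = |G - H|  [with G=-1, H=2]  = 3

3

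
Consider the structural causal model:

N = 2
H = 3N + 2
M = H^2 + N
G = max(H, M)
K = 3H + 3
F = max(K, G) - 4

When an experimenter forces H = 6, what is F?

Under do(H=6), the mechanism H = 3N + 2 is discarded; H is fixed at 6.
M = H^2 + N  [with H=6, N=2]  = 38
G = max(H, M)  [with H=6, M=38]  = 38
K = 3H + 3  [with H=6]  = 21
F = max(K, G) - 4  [with K=21, G=38]  = 34

34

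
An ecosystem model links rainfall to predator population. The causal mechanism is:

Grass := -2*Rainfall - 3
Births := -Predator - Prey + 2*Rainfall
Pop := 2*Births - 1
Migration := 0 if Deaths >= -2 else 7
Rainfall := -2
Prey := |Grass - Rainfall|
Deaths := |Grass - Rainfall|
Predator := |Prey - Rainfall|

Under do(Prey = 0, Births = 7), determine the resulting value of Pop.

The joint intervention fixes Prey = 0, Births = 7, removing each variable's own equation.
Pop = 2*Births - 1  [with Births=7]  = 13

13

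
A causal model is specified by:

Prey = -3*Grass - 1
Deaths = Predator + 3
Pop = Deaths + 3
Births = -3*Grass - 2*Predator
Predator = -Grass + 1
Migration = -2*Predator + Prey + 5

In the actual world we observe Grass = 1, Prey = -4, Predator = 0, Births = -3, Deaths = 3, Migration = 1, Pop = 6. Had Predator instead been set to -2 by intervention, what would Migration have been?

The intervention breaks the incoming arrows to Predator: Predator = -Grass + 1 no longer applies, and Predator = -2.
Prey = -3*Grass - 1  [with Grass=1]  = -4
Migration = -2*Predator + Prey + 5  [with Predator=-2, Prey=-4]  = 5

5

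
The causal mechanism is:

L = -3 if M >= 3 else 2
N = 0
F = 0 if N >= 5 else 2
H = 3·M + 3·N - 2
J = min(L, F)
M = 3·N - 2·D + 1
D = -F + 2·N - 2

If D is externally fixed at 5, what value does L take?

2

The intervention breaks the incoming arrows to D: D = -F + 2·N - 2 no longer applies, and D = 5.
M = 3·N - 2·D + 1  [with N=0, D=5]  = -9
L = -3 if M >= 3 else 2  [with M=-9]  = 2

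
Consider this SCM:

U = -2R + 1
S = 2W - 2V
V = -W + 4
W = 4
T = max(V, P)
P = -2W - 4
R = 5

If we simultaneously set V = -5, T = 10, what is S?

Under do(V = -5, T = 10), each intervened variable's structural equation is replaced by its fixed value.
S = 2W - 2V  [with W=4, V=-5]  = 18

18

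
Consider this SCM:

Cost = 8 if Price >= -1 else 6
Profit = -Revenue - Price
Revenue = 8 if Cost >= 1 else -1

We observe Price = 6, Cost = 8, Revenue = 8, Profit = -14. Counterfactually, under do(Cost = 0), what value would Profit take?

Under do(Cost=0), the mechanism Cost = 8 if Price >= -1 else 6 is discarded; Cost is fixed at 0.
Revenue = 8 if Cost >= 1 else -1  [with Cost=0]  = -1
Profit = -Revenue - Price  [with Revenue=-1, Price=6]  = -5

-5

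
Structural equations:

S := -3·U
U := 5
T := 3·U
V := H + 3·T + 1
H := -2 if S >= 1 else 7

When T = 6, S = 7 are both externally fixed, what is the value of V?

Setting T = 6, S = 7 by intervention discards those variables' equations.
H = -2 if S >= 1 else 7  [with S=7]  = -2
V = H + 3·T + 1  [with H=-2, T=6]  = 17

17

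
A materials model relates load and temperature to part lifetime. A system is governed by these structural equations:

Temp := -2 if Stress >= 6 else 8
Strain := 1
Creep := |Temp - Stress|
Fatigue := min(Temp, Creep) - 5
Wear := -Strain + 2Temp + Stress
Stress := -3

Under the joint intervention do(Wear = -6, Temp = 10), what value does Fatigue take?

The joint intervention fixes Wear = -6, Temp = 10, removing each variable's own equation.
Creep = |Temp - Stress|  [with Temp=10, Stress=-3]  = 13
Fatigue = min(Temp, Creep) - 5  [with Temp=10, Creep=13]  = 5

5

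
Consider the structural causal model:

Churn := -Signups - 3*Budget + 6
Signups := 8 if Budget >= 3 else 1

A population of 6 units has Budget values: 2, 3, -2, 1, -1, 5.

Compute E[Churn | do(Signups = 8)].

Under do(Signups=8), Signups's equation is replaced by Signups=8 for every unit. Per-unit Churn: -8, -11, 4, -5, 1, -17. Mean = -6.

-6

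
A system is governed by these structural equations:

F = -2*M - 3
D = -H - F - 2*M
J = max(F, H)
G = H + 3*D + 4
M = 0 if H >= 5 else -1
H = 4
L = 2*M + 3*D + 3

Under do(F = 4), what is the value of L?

-17

The intervention breaks the incoming arrows to F: F = -2*M - 3 no longer applies, and F = 4.
M = 0 if H >= 5 else -1  [with H=4]  = -1
D = -H - F - 2*M  [with H=4, F=4, M=-1]  = -6
L = 2*M + 3*D + 3  [with M=-1, D=-6]  = -17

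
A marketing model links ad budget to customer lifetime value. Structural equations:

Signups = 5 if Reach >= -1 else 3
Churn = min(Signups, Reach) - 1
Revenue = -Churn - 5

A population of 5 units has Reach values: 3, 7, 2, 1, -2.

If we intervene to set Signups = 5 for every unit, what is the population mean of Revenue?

The intervention sets Signups=5 in all 5 units regardless of Reach. Recomputing Revenue per unit gives -7, -9, -6, -5, -2; average -5.8.

-5.8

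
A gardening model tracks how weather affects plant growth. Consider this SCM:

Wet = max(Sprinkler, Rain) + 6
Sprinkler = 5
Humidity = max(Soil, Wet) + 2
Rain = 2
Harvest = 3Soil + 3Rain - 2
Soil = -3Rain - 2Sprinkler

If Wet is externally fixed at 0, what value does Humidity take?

Intervening sets Wet = 0 and removes its equation (Wet = max(Sprinkler, Rain) + 6).
Soil = -3Rain - 2Sprinkler  [with Rain=2, Sprinkler=5]  = -16
Humidity = max(Soil, Wet) + 2  [with Soil=-16, Wet=0]  = 2

2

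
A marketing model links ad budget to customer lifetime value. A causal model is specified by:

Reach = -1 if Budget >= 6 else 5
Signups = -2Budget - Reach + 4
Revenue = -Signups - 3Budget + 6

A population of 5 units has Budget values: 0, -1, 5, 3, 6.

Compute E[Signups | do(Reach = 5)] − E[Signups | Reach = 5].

Every unit gets Reach=5 under the intervention. Signups values become -1, 1, -11, -7, -13; E[Signups|do(Reach=5)] = -6.2.
E[Signups|Reach=5] averages over only the 4 units with Reach=5 (Budget = 0, -1, 5, 3): Signups = -1, 1, -11, -7, mean -4.5.
Difference = -6.2 − (-4.5) = -1.7.

-1.7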